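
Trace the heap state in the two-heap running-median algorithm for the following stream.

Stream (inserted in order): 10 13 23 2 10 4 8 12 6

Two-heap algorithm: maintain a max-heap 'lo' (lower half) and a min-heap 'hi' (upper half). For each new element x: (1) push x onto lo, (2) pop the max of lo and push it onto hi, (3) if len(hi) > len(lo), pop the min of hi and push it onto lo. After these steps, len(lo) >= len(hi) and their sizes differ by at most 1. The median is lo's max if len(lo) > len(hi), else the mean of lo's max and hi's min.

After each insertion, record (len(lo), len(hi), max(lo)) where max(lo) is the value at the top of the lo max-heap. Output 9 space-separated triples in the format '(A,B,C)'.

Answer: (1,0,10) (1,1,10) (2,1,13) (2,2,10) (3,2,10) (3,3,10) (4,3,10) (4,4,10) (5,4,10)

Derivation:
Step 1: insert 10 -> lo=[10] hi=[] -> (len(lo)=1, len(hi)=0, max(lo)=10)
Step 2: insert 13 -> lo=[10] hi=[13] -> (len(lo)=1, len(hi)=1, max(lo)=10)
Step 3: insert 23 -> lo=[10, 13] hi=[23] -> (len(lo)=2, len(hi)=1, max(lo)=13)
Step 4: insert 2 -> lo=[2, 10] hi=[13, 23] -> (len(lo)=2, len(hi)=2, max(lo)=10)
Step 5: insert 10 -> lo=[2, 10, 10] hi=[13, 23] -> (len(lo)=3, len(hi)=2, max(lo)=10)
Step 6: insert 4 -> lo=[2, 4, 10] hi=[10, 13, 23] -> (len(lo)=3, len(hi)=3, max(lo)=10)
Step 7: insert 8 -> lo=[2, 4, 8, 10] hi=[10, 13, 23] -> (len(lo)=4, len(hi)=3, max(lo)=10)
Step 8: insert 12 -> lo=[2, 4, 8, 10] hi=[10, 12, 13, 23] -> (len(lo)=4, len(hi)=4, max(lo)=10)
Step 9: insert 6 -> lo=[2, 4, 6, 8, 10] hi=[10, 12, 13, 23] -> (len(lo)=5, len(hi)=4, max(lo)=10)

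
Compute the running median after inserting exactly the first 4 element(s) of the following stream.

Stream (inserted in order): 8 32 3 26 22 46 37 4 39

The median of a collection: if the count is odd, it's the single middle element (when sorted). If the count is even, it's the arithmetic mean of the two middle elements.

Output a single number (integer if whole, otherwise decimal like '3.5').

Step 1: insert 8 -> lo=[8] (size 1, max 8) hi=[] (size 0) -> median=8
Step 2: insert 32 -> lo=[8] (size 1, max 8) hi=[32] (size 1, min 32) -> median=20
Step 3: insert 3 -> lo=[3, 8] (size 2, max 8) hi=[32] (size 1, min 32) -> median=8
Step 4: insert 26 -> lo=[3, 8] (size 2, max 8) hi=[26, 32] (size 2, min 26) -> median=17

Answer: 17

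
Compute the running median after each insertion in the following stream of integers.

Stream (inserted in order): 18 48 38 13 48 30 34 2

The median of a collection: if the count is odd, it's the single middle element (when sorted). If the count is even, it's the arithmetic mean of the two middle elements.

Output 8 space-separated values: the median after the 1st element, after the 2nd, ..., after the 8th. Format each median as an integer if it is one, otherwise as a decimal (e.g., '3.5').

Step 1: insert 18 -> lo=[18] (size 1, max 18) hi=[] (size 0) -> median=18
Step 2: insert 48 -> lo=[18] (size 1, max 18) hi=[48] (size 1, min 48) -> median=33
Step 3: insert 38 -> lo=[18, 38] (size 2, max 38) hi=[48] (size 1, min 48) -> median=38
Step 4: insert 13 -> lo=[13, 18] (size 2, max 18) hi=[38, 48] (size 2, min 38) -> median=28
Step 5: insert 48 -> lo=[13, 18, 38] (size 3, max 38) hi=[48, 48] (size 2, min 48) -> median=38
Step 6: insert 30 -> lo=[13, 18, 30] (size 3, max 30) hi=[38, 48, 48] (size 3, min 38) -> median=34
Step 7: insert 34 -> lo=[13, 18, 30, 34] (size 4, max 34) hi=[38, 48, 48] (size 3, min 38) -> median=34
Step 8: insert 2 -> lo=[2, 13, 18, 30] (size 4, max 30) hi=[34, 38, 48, 48] (size 4, min 34) -> median=32

Answer: 18 33 38 28 38 34 34 32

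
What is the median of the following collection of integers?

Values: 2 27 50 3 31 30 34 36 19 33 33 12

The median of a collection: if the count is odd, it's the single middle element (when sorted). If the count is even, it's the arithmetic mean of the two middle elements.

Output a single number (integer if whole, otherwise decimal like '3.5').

Answer: 30.5

Derivation:
Step 1: insert 2 -> lo=[2] (size 1, max 2) hi=[] (size 0) -> median=2
Step 2: insert 27 -> lo=[2] (size 1, max 2) hi=[27] (size 1, min 27) -> median=14.5
Step 3: insert 50 -> lo=[2, 27] (size 2, max 27) hi=[50] (size 1, min 50) -> median=27
Step 4: insert 3 -> lo=[2, 3] (size 2, max 3) hi=[27, 50] (size 2, min 27) -> median=15
Step 5: insert 31 -> lo=[2, 3, 27] (size 3, max 27) hi=[31, 50] (size 2, min 31) -> median=27
Step 6: insert 30 -> lo=[2, 3, 27] (size 3, max 27) hi=[30, 31, 50] (size 3, min 30) -> median=28.5
Step 7: insert 34 -> lo=[2, 3, 27, 30] (size 4, max 30) hi=[31, 34, 50] (size 3, min 31) -> median=30
Step 8: insert 36 -> lo=[2, 3, 27, 30] (size 4, max 30) hi=[31, 34, 36, 50] (size 4, min 31) -> median=30.5
Step 9: insert 19 -> lo=[2, 3, 19, 27, 30] (size 5, max 30) hi=[31, 34, 36, 50] (size 4, min 31) -> median=30
Step 10: insert 33 -> lo=[2, 3, 19, 27, 30] (size 5, max 30) hi=[31, 33, 34, 36, 50] (size 5, min 31) -> median=30.5
Step 11: insert 33 -> lo=[2, 3, 19, 27, 30, 31] (size 6, max 31) hi=[33, 33, 34, 36, 50] (size 5, min 33) -> median=31
Step 12: insert 12 -> lo=[2, 3, 12, 19, 27, 30] (size 6, max 30) hi=[31, 33, 33, 34, 36, 50] (size 6, min 31) -> median=30.5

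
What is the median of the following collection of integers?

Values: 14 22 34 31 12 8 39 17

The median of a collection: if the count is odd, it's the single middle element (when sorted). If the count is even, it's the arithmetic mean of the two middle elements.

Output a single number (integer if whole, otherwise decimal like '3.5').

Answer: 19.5

Derivation:
Step 1: insert 14 -> lo=[14] (size 1, max 14) hi=[] (size 0) -> median=14
Step 2: insert 22 -> lo=[14] (size 1, max 14) hi=[22] (size 1, min 22) -> median=18
Step 3: insert 34 -> lo=[14, 22] (size 2, max 22) hi=[34] (size 1, min 34) -> median=22
Step 4: insert 31 -> lo=[14, 22] (size 2, max 22) hi=[31, 34] (size 2, min 31) -> median=26.5
Step 5: insert 12 -> lo=[12, 14, 22] (size 3, max 22) hi=[31, 34] (size 2, min 31) -> median=22
Step 6: insert 8 -> lo=[8, 12, 14] (size 3, max 14) hi=[22, 31, 34] (size 3, min 22) -> median=18
Step 7: insert 39 -> lo=[8, 12, 14, 22] (size 4, max 22) hi=[31, 34, 39] (size 3, min 31) -> median=22
Step 8: insert 17 -> lo=[8, 12, 14, 17] (size 4, max 17) hi=[22, 31, 34, 39] (size 4, min 22) -> median=19.5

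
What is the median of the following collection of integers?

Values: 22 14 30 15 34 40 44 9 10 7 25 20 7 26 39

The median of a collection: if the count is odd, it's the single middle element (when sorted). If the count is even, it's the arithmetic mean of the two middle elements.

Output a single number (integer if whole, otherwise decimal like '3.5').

Step 1: insert 22 -> lo=[22] (size 1, max 22) hi=[] (size 0) -> median=22
Step 2: insert 14 -> lo=[14] (size 1, max 14) hi=[22] (size 1, min 22) -> median=18
Step 3: insert 30 -> lo=[14, 22] (size 2, max 22) hi=[30] (size 1, min 30) -> median=22
Step 4: insert 15 -> lo=[14, 15] (size 2, max 15) hi=[22, 30] (size 2, min 22) -> median=18.5
Step 5: insert 34 -> lo=[14, 15, 22] (size 3, max 22) hi=[30, 34] (size 2, min 30) -> median=22
Step 6: insert 40 -> lo=[14, 15, 22] (size 3, max 22) hi=[30, 34, 40] (size 3, min 30) -> median=26
Step 7: insert 44 -> lo=[14, 15, 22, 30] (size 4, max 30) hi=[34, 40, 44] (size 3, min 34) -> median=30
Step 8: insert 9 -> lo=[9, 14, 15, 22] (size 4, max 22) hi=[30, 34, 40, 44] (size 4, min 30) -> median=26
Step 9: insert 10 -> lo=[9, 10, 14, 15, 22] (size 5, max 22) hi=[30, 34, 40, 44] (size 4, min 30) -> median=22
Step 10: insert 7 -> lo=[7, 9, 10, 14, 15] (size 5, max 15) hi=[22, 30, 34, 40, 44] (size 5, min 22) -> median=18.5
Step 11: insert 25 -> lo=[7, 9, 10, 14, 15, 22] (size 6, max 22) hi=[25, 30, 34, 40, 44] (size 5, min 25) -> median=22
Step 12: insert 20 -> lo=[7, 9, 10, 14, 15, 20] (size 6, max 20) hi=[22, 25, 30, 34, 40, 44] (size 6, min 22) -> median=21
Step 13: insert 7 -> lo=[7, 7, 9, 10, 14, 15, 20] (size 7, max 20) hi=[22, 25, 30, 34, 40, 44] (size 6, min 22) -> median=20
Step 14: insert 26 -> lo=[7, 7, 9, 10, 14, 15, 20] (size 7, max 20) hi=[22, 25, 26, 30, 34, 40, 44] (size 7, min 22) -> median=21
Step 15: insert 39 -> lo=[7, 7, 9, 10, 14, 15, 20, 22] (size 8, max 22) hi=[25, 26, 30, 34, 39, 40, 44] (size 7, min 25) -> median=22

Answer: 22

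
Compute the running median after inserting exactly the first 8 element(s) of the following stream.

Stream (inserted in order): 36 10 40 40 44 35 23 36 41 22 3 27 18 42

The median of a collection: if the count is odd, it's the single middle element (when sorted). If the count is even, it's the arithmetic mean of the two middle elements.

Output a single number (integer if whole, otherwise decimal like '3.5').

Answer: 36

Derivation:
Step 1: insert 36 -> lo=[36] (size 1, max 36) hi=[] (size 0) -> median=36
Step 2: insert 10 -> lo=[10] (size 1, max 10) hi=[36] (size 1, min 36) -> median=23
Step 3: insert 40 -> lo=[10, 36] (size 2, max 36) hi=[40] (size 1, min 40) -> median=36
Step 4: insert 40 -> lo=[10, 36] (size 2, max 36) hi=[40, 40] (size 2, min 40) -> median=38
Step 5: insert 44 -> lo=[10, 36, 40] (size 3, max 40) hi=[40, 44] (size 2, min 40) -> median=40
Step 6: insert 35 -> lo=[10, 35, 36] (size 3, max 36) hi=[40, 40, 44] (size 3, min 40) -> median=38
Step 7: insert 23 -> lo=[10, 23, 35, 36] (size 4, max 36) hi=[40, 40, 44] (size 3, min 40) -> median=36
Step 8: insert 36 -> lo=[10, 23, 35, 36] (size 4, max 36) hi=[36, 40, 40, 44] (size 4, min 36) -> median=36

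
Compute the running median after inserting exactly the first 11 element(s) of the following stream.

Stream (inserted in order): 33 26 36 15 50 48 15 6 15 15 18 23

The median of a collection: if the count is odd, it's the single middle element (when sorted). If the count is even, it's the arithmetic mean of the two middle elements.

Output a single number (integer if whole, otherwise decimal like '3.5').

Answer: 18

Derivation:
Step 1: insert 33 -> lo=[33] (size 1, max 33) hi=[] (size 0) -> median=33
Step 2: insert 26 -> lo=[26] (size 1, max 26) hi=[33] (size 1, min 33) -> median=29.5
Step 3: insert 36 -> lo=[26, 33] (size 2, max 33) hi=[36] (size 1, min 36) -> median=33
Step 4: insert 15 -> lo=[15, 26] (size 2, max 26) hi=[33, 36] (size 2, min 33) -> median=29.5
Step 5: insert 50 -> lo=[15, 26, 33] (size 3, max 33) hi=[36, 50] (size 2, min 36) -> median=33
Step 6: insert 48 -> lo=[15, 26, 33] (size 3, max 33) hi=[36, 48, 50] (size 3, min 36) -> median=34.5
Step 7: insert 15 -> lo=[15, 15, 26, 33] (size 4, max 33) hi=[36, 48, 50] (size 3, min 36) -> median=33
Step 8: insert 6 -> lo=[6, 15, 15, 26] (size 4, max 26) hi=[33, 36, 48, 50] (size 4, min 33) -> median=29.5
Step 9: insert 15 -> lo=[6, 15, 15, 15, 26] (size 5, max 26) hi=[33, 36, 48, 50] (size 4, min 33) -> median=26
Step 10: insert 15 -> lo=[6, 15, 15, 15, 15] (size 5, max 15) hi=[26, 33, 36, 48, 50] (size 5, min 26) -> median=20.5
Step 11: insert 18 -> lo=[6, 15, 15, 15, 15, 18] (size 6, max 18) hi=[26, 33, 36, 48, 50] (size 5, min 26) -> median=18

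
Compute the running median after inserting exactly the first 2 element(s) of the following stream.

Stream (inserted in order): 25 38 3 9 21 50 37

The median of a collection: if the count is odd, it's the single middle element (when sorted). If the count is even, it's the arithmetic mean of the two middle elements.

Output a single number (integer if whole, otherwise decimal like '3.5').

Step 1: insert 25 -> lo=[25] (size 1, max 25) hi=[] (size 0) -> median=25
Step 2: insert 38 -> lo=[25] (size 1, max 25) hi=[38] (size 1, min 38) -> median=31.5

Answer: 31.5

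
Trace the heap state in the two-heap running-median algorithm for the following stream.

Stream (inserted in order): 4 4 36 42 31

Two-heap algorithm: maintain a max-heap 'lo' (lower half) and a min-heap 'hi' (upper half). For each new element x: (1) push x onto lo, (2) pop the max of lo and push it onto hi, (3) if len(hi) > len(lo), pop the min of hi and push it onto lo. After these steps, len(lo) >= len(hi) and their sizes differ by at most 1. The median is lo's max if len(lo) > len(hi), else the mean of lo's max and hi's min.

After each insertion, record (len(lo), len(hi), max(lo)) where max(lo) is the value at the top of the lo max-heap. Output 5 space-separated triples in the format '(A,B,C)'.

Step 1: insert 4 -> lo=[4] hi=[] -> (len(lo)=1, len(hi)=0, max(lo)=4)
Step 2: insert 4 -> lo=[4] hi=[4] -> (len(lo)=1, len(hi)=1, max(lo)=4)
Step 3: insert 36 -> lo=[4, 4] hi=[36] -> (len(lo)=2, len(hi)=1, max(lo)=4)
Step 4: insert 42 -> lo=[4, 4] hi=[36, 42] -> (len(lo)=2, len(hi)=2, max(lo)=4)
Step 5: insert 31 -> lo=[4, 4, 31] hi=[36, 42] -> (len(lo)=3, len(hi)=2, max(lo)=31)

Answer: (1,0,4) (1,1,4) (2,1,4) (2,2,4) (3,2,31)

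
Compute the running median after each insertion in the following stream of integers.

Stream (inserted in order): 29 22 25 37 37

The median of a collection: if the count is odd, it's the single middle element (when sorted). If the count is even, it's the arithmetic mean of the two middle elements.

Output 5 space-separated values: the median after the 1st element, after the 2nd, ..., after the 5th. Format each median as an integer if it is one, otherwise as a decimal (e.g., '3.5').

Answer: 29 25.5 25 27 29

Derivation:
Step 1: insert 29 -> lo=[29] (size 1, max 29) hi=[] (size 0) -> median=29
Step 2: insert 22 -> lo=[22] (size 1, max 22) hi=[29] (size 1, min 29) -> median=25.5
Step 3: insert 25 -> lo=[22, 25] (size 2, max 25) hi=[29] (size 1, min 29) -> median=25
Step 4: insert 37 -> lo=[22, 25] (size 2, max 25) hi=[29, 37] (size 2, min 29) -> median=27
Step 5: insert 37 -> lo=[22, 25, 29] (size 3, max 29) hi=[37, 37] (size 2, min 37) -> median=29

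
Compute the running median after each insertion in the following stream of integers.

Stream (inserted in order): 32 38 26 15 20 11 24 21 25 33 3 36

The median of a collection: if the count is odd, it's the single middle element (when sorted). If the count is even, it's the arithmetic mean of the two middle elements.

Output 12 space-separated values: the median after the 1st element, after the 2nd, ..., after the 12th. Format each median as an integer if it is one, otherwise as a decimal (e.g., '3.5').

Step 1: insert 32 -> lo=[32] (size 1, max 32) hi=[] (size 0) -> median=32
Step 2: insert 38 -> lo=[32] (size 1, max 32) hi=[38] (size 1, min 38) -> median=35
Step 3: insert 26 -> lo=[26, 32] (size 2, max 32) hi=[38] (size 1, min 38) -> median=32
Step 4: insert 15 -> lo=[15, 26] (size 2, max 26) hi=[32, 38] (size 2, min 32) -> median=29
Step 5: insert 20 -> lo=[15, 20, 26] (size 3, max 26) hi=[32, 38] (size 2, min 32) -> median=26
Step 6: insert 11 -> lo=[11, 15, 20] (size 3, max 20) hi=[26, 32, 38] (size 3, min 26) -> median=23
Step 7: insert 24 -> lo=[11, 15, 20, 24] (size 4, max 24) hi=[26, 32, 38] (size 3, min 26) -> median=24
Step 8: insert 21 -> lo=[11, 15, 20, 21] (size 4, max 21) hi=[24, 26, 32, 38] (size 4, min 24) -> median=22.5
Step 9: insert 25 -> lo=[11, 15, 20, 21, 24] (size 5, max 24) hi=[25, 26, 32, 38] (size 4, min 25) -> median=24
Step 10: insert 33 -> lo=[11, 15, 20, 21, 24] (size 5, max 24) hi=[25, 26, 32, 33, 38] (size 5, min 25) -> median=24.5
Step 11: insert 3 -> lo=[3, 11, 15, 20, 21, 24] (size 6, max 24) hi=[25, 26, 32, 33, 38] (size 5, min 25) -> median=24
Step 12: insert 36 -> lo=[3, 11, 15, 20, 21, 24] (size 6, max 24) hi=[25, 26, 32, 33, 36, 38] (size 6, min 25) -> median=24.5

Answer: 32 35 32 29 26 23 24 22.5 24 24.5 24 24.5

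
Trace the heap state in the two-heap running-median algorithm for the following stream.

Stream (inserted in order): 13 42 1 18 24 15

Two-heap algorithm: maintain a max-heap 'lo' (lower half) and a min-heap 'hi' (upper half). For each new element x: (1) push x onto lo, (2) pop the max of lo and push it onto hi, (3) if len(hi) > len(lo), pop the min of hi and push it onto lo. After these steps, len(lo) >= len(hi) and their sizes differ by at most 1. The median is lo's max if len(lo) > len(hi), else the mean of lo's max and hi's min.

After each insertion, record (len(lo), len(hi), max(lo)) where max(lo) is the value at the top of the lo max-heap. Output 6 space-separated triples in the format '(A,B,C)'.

Answer: (1,0,13) (1,1,13) (2,1,13) (2,2,13) (3,2,18) (3,3,15)

Derivation:
Step 1: insert 13 -> lo=[13] hi=[] -> (len(lo)=1, len(hi)=0, max(lo)=13)
Step 2: insert 42 -> lo=[13] hi=[42] -> (len(lo)=1, len(hi)=1, max(lo)=13)
Step 3: insert 1 -> lo=[1, 13] hi=[42] -> (len(lo)=2, len(hi)=1, max(lo)=13)
Step 4: insert 18 -> lo=[1, 13] hi=[18, 42] -> (len(lo)=2, len(hi)=2, max(lo)=13)
Step 5: insert 24 -> lo=[1, 13, 18] hi=[24, 42] -> (len(lo)=3, len(hi)=2, max(lo)=18)
Step 6: insert 15 -> lo=[1, 13, 15] hi=[18, 24, 42] -> (len(lo)=3, len(hi)=3, max(lo)=15)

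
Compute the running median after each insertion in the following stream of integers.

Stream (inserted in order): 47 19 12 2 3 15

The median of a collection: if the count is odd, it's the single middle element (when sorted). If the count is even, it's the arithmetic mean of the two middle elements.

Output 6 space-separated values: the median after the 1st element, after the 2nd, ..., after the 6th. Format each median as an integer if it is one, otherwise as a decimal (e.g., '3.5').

Step 1: insert 47 -> lo=[47] (size 1, max 47) hi=[] (size 0) -> median=47
Step 2: insert 19 -> lo=[19] (size 1, max 19) hi=[47] (size 1, min 47) -> median=33
Step 3: insert 12 -> lo=[12, 19] (size 2, max 19) hi=[47] (size 1, min 47) -> median=19
Step 4: insert 2 -> lo=[2, 12] (size 2, max 12) hi=[19, 47] (size 2, min 19) -> median=15.5
Step 5: insert 3 -> lo=[2, 3, 12] (size 3, max 12) hi=[19, 47] (size 2, min 19) -> median=12
Step 6: insert 15 -> lo=[2, 3, 12] (size 3, max 12) hi=[15, 19, 47] (size 3, min 15) -> median=13.5

Answer: 47 33 19 15.5 12 13.5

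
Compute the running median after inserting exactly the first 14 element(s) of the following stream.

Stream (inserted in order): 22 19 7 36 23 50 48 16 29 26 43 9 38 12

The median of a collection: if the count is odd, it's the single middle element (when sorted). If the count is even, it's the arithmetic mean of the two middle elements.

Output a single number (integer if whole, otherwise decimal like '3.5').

Answer: 24.5

Derivation:
Step 1: insert 22 -> lo=[22] (size 1, max 22) hi=[] (size 0) -> median=22
Step 2: insert 19 -> lo=[19] (size 1, max 19) hi=[22] (size 1, min 22) -> median=20.5
Step 3: insert 7 -> lo=[7, 19] (size 2, max 19) hi=[22] (size 1, min 22) -> median=19
Step 4: insert 36 -> lo=[7, 19] (size 2, max 19) hi=[22, 36] (size 2, min 22) -> median=20.5
Step 5: insert 23 -> lo=[7, 19, 22] (size 3, max 22) hi=[23, 36] (size 2, min 23) -> median=22
Step 6: insert 50 -> lo=[7, 19, 22] (size 3, max 22) hi=[23, 36, 50] (size 3, min 23) -> median=22.5
Step 7: insert 48 -> lo=[7, 19, 22, 23] (size 4, max 23) hi=[36, 48, 50] (size 3, min 36) -> median=23
Step 8: insert 16 -> lo=[7, 16, 19, 22] (size 4, max 22) hi=[23, 36, 48, 50] (size 4, min 23) -> median=22.5
Step 9: insert 29 -> lo=[7, 16, 19, 22, 23] (size 5, max 23) hi=[29, 36, 48, 50] (size 4, min 29) -> median=23
Step 10: insert 26 -> lo=[7, 16, 19, 22, 23] (size 5, max 23) hi=[26, 29, 36, 48, 50] (size 5, min 26) -> median=24.5
Step 11: insert 43 -> lo=[7, 16, 19, 22, 23, 26] (size 6, max 26) hi=[29, 36, 43, 48, 50] (size 5, min 29) -> median=26
Step 12: insert 9 -> lo=[7, 9, 16, 19, 22, 23] (size 6, max 23) hi=[26, 29, 36, 43, 48, 50] (size 6, min 26) -> median=24.5
Step 13: insert 38 -> lo=[7, 9, 16, 19, 22, 23, 26] (size 7, max 26) hi=[29, 36, 38, 43, 48, 50] (size 6, min 29) -> median=26
Step 14: insert 12 -> lo=[7, 9, 12, 16, 19, 22, 23] (size 7, max 23) hi=[26, 29, 36, 38, 43, 48, 50] (size 7, min 26) -> median=24.5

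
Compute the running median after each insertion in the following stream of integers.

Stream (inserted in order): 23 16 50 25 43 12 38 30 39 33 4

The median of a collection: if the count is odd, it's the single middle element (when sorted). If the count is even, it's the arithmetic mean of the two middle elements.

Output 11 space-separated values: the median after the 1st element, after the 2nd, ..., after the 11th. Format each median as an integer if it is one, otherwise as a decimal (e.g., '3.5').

Answer: 23 19.5 23 24 25 24 25 27.5 30 31.5 30

Derivation:
Step 1: insert 23 -> lo=[23] (size 1, max 23) hi=[] (size 0) -> median=23
Step 2: insert 16 -> lo=[16] (size 1, max 16) hi=[23] (size 1, min 23) -> median=19.5
Step 3: insert 50 -> lo=[16, 23] (size 2, max 23) hi=[50] (size 1, min 50) -> median=23
Step 4: insert 25 -> lo=[16, 23] (size 2, max 23) hi=[25, 50] (size 2, min 25) -> median=24
Step 5: insert 43 -> lo=[16, 23, 25] (size 3, max 25) hi=[43, 50] (size 2, min 43) -> median=25
Step 6: insert 12 -> lo=[12, 16, 23] (size 3, max 23) hi=[25, 43, 50] (size 3, min 25) -> median=24
Step 7: insert 38 -> lo=[12, 16, 23, 25] (size 4, max 25) hi=[38, 43, 50] (size 3, min 38) -> median=25
Step 8: insert 30 -> lo=[12, 16, 23, 25] (size 4, max 25) hi=[30, 38, 43, 50] (size 4, min 30) -> median=27.5
Step 9: insert 39 -> lo=[12, 16, 23, 25, 30] (size 5, max 30) hi=[38, 39, 43, 50] (size 4, min 38) -> median=30
Step 10: insert 33 -> lo=[12, 16, 23, 25, 30] (size 5, max 30) hi=[33, 38, 39, 43, 50] (size 5, min 33) -> median=31.5
Step 11: insert 4 -> lo=[4, 12, 16, 23, 25, 30] (size 6, max 30) hi=[33, 38, 39, 43, 50] (size 5, min 33) -> median=30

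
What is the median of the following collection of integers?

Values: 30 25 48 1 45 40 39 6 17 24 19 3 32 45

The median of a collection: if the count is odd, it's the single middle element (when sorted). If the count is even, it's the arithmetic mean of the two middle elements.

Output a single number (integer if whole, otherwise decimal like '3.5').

Answer: 27.5

Derivation:
Step 1: insert 30 -> lo=[30] (size 1, max 30) hi=[] (size 0) -> median=30
Step 2: insert 25 -> lo=[25] (size 1, max 25) hi=[30] (size 1, min 30) -> median=27.5
Step 3: insert 48 -> lo=[25, 30] (size 2, max 30) hi=[48] (size 1, min 48) -> median=30
Step 4: insert 1 -> lo=[1, 25] (size 2, max 25) hi=[30, 48] (size 2, min 30) -> median=27.5
Step 5: insert 45 -> lo=[1, 25, 30] (size 3, max 30) hi=[45, 48] (size 2, min 45) -> median=30
Step 6: insert 40 -> lo=[1, 25, 30] (size 3, max 30) hi=[40, 45, 48] (size 3, min 40) -> median=35
Step 7: insert 39 -> lo=[1, 25, 30, 39] (size 4, max 39) hi=[40, 45, 48] (size 3, min 40) -> median=39
Step 8: insert 6 -> lo=[1, 6, 25, 30] (size 4, max 30) hi=[39, 40, 45, 48] (size 4, min 39) -> median=34.5
Step 9: insert 17 -> lo=[1, 6, 17, 25, 30] (size 5, max 30) hi=[39, 40, 45, 48] (size 4, min 39) -> median=30
Step 10: insert 24 -> lo=[1, 6, 17, 24, 25] (size 5, max 25) hi=[30, 39, 40, 45, 48] (size 5, min 30) -> median=27.5
Step 11: insert 19 -> lo=[1, 6, 17, 19, 24, 25] (size 6, max 25) hi=[30, 39, 40, 45, 48] (size 5, min 30) -> median=25
Step 12: insert 3 -> lo=[1, 3, 6, 17, 19, 24] (size 6, max 24) hi=[25, 30, 39, 40, 45, 48] (size 6, min 25) -> median=24.5
Step 13: insert 32 -> lo=[1, 3, 6, 17, 19, 24, 25] (size 7, max 25) hi=[30, 32, 39, 40, 45, 48] (size 6, min 30) -> median=25
Step 14: insert 45 -> lo=[1, 3, 6, 17, 19, 24, 25] (size 7, max 25) hi=[30, 32, 39, 40, 45, 45, 48] (size 7, min 30) -> median=27.5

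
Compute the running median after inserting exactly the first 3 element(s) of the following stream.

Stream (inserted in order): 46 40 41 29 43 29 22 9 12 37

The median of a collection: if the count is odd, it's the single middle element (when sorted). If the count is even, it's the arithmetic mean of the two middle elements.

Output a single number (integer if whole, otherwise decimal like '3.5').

Answer: 41

Derivation:
Step 1: insert 46 -> lo=[46] (size 1, max 46) hi=[] (size 0) -> median=46
Step 2: insert 40 -> lo=[40] (size 1, max 40) hi=[46] (size 1, min 46) -> median=43
Step 3: insert 41 -> lo=[40, 41] (size 2, max 41) hi=[46] (size 1, min 46) -> median=41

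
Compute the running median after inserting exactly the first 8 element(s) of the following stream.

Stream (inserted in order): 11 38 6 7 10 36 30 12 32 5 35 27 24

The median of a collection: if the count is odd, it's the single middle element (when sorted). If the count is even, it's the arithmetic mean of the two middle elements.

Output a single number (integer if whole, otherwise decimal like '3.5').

Answer: 11.5

Derivation:
Step 1: insert 11 -> lo=[11] (size 1, max 11) hi=[] (size 0) -> median=11
Step 2: insert 38 -> lo=[11] (size 1, max 11) hi=[38] (size 1, min 38) -> median=24.5
Step 3: insert 6 -> lo=[6, 11] (size 2, max 11) hi=[38] (size 1, min 38) -> median=11
Step 4: insert 7 -> lo=[6, 7] (size 2, max 7) hi=[11, 38] (size 2, min 11) -> median=9
Step 5: insert 10 -> lo=[6, 7, 10] (size 3, max 10) hi=[11, 38] (size 2, min 11) -> median=10
Step 6: insert 36 -> lo=[6, 7, 10] (size 3, max 10) hi=[11, 36, 38] (size 3, min 11) -> median=10.5
Step 7: insert 30 -> lo=[6, 7, 10, 11] (size 4, max 11) hi=[30, 36, 38] (size 3, min 30) -> median=11
Step 8: insert 12 -> lo=[6, 7, 10, 11] (size 4, max 11) hi=[12, 30, 36, 38] (size 4, min 12) -> median=11.5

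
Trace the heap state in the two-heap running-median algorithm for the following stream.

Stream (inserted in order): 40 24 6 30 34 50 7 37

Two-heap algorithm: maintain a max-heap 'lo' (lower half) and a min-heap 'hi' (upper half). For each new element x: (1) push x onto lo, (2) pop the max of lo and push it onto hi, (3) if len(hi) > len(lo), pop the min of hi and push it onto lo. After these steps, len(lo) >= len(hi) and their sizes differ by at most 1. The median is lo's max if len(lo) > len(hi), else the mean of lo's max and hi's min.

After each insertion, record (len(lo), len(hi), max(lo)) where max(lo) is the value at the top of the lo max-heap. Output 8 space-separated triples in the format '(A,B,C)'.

Answer: (1,0,40) (1,1,24) (2,1,24) (2,2,24) (3,2,30) (3,3,30) (4,3,30) (4,4,30)

Derivation:
Step 1: insert 40 -> lo=[40] hi=[] -> (len(lo)=1, len(hi)=0, max(lo)=40)
Step 2: insert 24 -> lo=[24] hi=[40] -> (len(lo)=1, len(hi)=1, max(lo)=24)
Step 3: insert 6 -> lo=[6, 24] hi=[40] -> (len(lo)=2, len(hi)=1, max(lo)=24)
Step 4: insert 30 -> lo=[6, 24] hi=[30, 40] -> (len(lo)=2, len(hi)=2, max(lo)=24)
Step 5: insert 34 -> lo=[6, 24, 30] hi=[34, 40] -> (len(lo)=3, len(hi)=2, max(lo)=30)
Step 6: insert 50 -> lo=[6, 24, 30] hi=[34, 40, 50] -> (len(lo)=3, len(hi)=3, max(lo)=30)
Step 7: insert 7 -> lo=[6, 7, 24, 30] hi=[34, 40, 50] -> (len(lo)=4, len(hi)=3, max(lo)=30)
Step 8: insert 37 -> lo=[6, 7, 24, 30] hi=[34, 37, 40, 50] -> (len(lo)=4, len(hi)=4, max(lo)=30)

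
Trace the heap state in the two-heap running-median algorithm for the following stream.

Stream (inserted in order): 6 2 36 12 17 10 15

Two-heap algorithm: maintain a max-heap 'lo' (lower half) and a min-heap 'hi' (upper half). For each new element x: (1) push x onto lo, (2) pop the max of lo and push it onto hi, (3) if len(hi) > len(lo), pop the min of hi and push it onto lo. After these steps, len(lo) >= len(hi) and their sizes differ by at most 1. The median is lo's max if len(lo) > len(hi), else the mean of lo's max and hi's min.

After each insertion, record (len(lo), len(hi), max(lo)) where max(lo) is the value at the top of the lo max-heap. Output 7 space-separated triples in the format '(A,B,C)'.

Answer: (1,0,6) (1,1,2) (2,1,6) (2,2,6) (3,2,12) (3,3,10) (4,3,12)

Derivation:
Step 1: insert 6 -> lo=[6] hi=[] -> (len(lo)=1, len(hi)=0, max(lo)=6)
Step 2: insert 2 -> lo=[2] hi=[6] -> (len(lo)=1, len(hi)=1, max(lo)=2)
Step 3: insert 36 -> lo=[2, 6] hi=[36] -> (len(lo)=2, len(hi)=1, max(lo)=6)
Step 4: insert 12 -> lo=[2, 6] hi=[12, 36] -> (len(lo)=2, len(hi)=2, max(lo)=6)
Step 5: insert 17 -> lo=[2, 6, 12] hi=[17, 36] -> (len(lo)=3, len(hi)=2, max(lo)=12)
Step 6: insert 10 -> lo=[2, 6, 10] hi=[12, 17, 36] -> (len(lo)=3, len(hi)=3, max(lo)=10)
Step 7: insert 15 -> lo=[2, 6, 10, 12] hi=[15, 17, 36] -> (len(lo)=4, len(hi)=3, max(lo)=12)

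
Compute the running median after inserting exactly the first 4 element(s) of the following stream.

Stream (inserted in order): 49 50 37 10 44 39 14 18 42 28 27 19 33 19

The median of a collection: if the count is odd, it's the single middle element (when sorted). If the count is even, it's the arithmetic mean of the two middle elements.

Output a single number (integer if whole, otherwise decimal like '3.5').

Answer: 43

Derivation:
Step 1: insert 49 -> lo=[49] (size 1, max 49) hi=[] (size 0) -> median=49
Step 2: insert 50 -> lo=[49] (size 1, max 49) hi=[50] (size 1, min 50) -> median=49.5
Step 3: insert 37 -> lo=[37, 49] (size 2, max 49) hi=[50] (size 1, min 50) -> median=49
Step 4: insert 10 -> lo=[10, 37] (size 2, max 37) hi=[49, 50] (size 2, min 49) -> median=43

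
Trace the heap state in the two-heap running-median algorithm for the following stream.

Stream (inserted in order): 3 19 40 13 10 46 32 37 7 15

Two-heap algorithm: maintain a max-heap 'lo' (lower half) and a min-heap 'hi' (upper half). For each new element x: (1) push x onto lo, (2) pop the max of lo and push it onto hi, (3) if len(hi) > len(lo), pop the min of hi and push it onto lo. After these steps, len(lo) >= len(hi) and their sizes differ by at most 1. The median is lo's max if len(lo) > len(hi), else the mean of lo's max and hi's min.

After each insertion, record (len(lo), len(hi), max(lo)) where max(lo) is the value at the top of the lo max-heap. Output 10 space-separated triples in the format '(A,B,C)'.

Step 1: insert 3 -> lo=[3] hi=[] -> (len(lo)=1, len(hi)=0, max(lo)=3)
Step 2: insert 19 -> lo=[3] hi=[19] -> (len(lo)=1, len(hi)=1, max(lo)=3)
Step 3: insert 40 -> lo=[3, 19] hi=[40] -> (len(lo)=2, len(hi)=1, max(lo)=19)
Step 4: insert 13 -> lo=[3, 13] hi=[19, 40] -> (len(lo)=2, len(hi)=2, max(lo)=13)
Step 5: insert 10 -> lo=[3, 10, 13] hi=[19, 40] -> (len(lo)=3, len(hi)=2, max(lo)=13)
Step 6: insert 46 -> lo=[3, 10, 13] hi=[19, 40, 46] -> (len(lo)=3, len(hi)=3, max(lo)=13)
Step 7: insert 32 -> lo=[3, 10, 13, 19] hi=[32, 40, 46] -> (len(lo)=4, len(hi)=3, max(lo)=19)
Step 8: insert 37 -> lo=[3, 10, 13, 19] hi=[32, 37, 40, 46] -> (len(lo)=4, len(hi)=4, max(lo)=19)
Step 9: insert 7 -> lo=[3, 7, 10, 13, 19] hi=[32, 37, 40, 46] -> (len(lo)=5, len(hi)=4, max(lo)=19)
Step 10: insert 15 -> lo=[3, 7, 10, 13, 15] hi=[19, 32, 37, 40, 46] -> (len(lo)=5, len(hi)=5, max(lo)=15)

Answer: (1,0,3) (1,1,3) (2,1,19) (2,2,13) (3,2,13) (3,3,13) (4,3,19) (4,4,19) (5,4,19) (5,5,15)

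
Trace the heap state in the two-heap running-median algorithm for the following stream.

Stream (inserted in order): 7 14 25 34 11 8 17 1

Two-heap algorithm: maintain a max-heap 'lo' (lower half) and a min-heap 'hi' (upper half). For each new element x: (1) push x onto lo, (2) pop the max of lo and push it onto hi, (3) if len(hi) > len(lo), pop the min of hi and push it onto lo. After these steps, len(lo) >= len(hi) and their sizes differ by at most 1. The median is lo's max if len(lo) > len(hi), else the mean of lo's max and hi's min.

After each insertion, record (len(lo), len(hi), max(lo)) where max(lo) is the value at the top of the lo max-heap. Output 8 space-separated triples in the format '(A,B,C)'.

Answer: (1,0,7) (1,1,7) (2,1,14) (2,2,14) (3,2,14) (3,3,11) (4,3,14) (4,4,11)

Derivation:
Step 1: insert 7 -> lo=[7] hi=[] -> (len(lo)=1, len(hi)=0, max(lo)=7)
Step 2: insert 14 -> lo=[7] hi=[14] -> (len(lo)=1, len(hi)=1, max(lo)=7)
Step 3: insert 25 -> lo=[7, 14] hi=[25] -> (len(lo)=2, len(hi)=1, max(lo)=14)
Step 4: insert 34 -> lo=[7, 14] hi=[25, 34] -> (len(lo)=2, len(hi)=2, max(lo)=14)
Step 5: insert 11 -> lo=[7, 11, 14] hi=[25, 34] -> (len(lo)=3, len(hi)=2, max(lo)=14)
Step 6: insert 8 -> lo=[7, 8, 11] hi=[14, 25, 34] -> (len(lo)=3, len(hi)=3, max(lo)=11)
Step 7: insert 17 -> lo=[7, 8, 11, 14] hi=[17, 25, 34] -> (len(lo)=4, len(hi)=3, max(lo)=14)
Step 8: insert 1 -> lo=[1, 7, 8, 11] hi=[14, 17, 25, 34] -> (len(lo)=4, len(hi)=4, max(lo)=11)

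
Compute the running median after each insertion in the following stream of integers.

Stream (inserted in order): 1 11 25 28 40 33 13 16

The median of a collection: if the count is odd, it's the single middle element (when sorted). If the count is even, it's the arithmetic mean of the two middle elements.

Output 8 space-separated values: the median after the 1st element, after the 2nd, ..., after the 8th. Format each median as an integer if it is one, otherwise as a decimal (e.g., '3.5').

Step 1: insert 1 -> lo=[1] (size 1, max 1) hi=[] (size 0) -> median=1
Step 2: insert 11 -> lo=[1] (size 1, max 1) hi=[11] (size 1, min 11) -> median=6
Step 3: insert 25 -> lo=[1, 11] (size 2, max 11) hi=[25] (size 1, min 25) -> median=11
Step 4: insert 28 -> lo=[1, 11] (size 2, max 11) hi=[25, 28] (size 2, min 25) -> median=18
Step 5: insert 40 -> lo=[1, 11, 25] (size 3, max 25) hi=[28, 40] (size 2, min 28) -> median=25
Step 6: insert 33 -> lo=[1, 11, 25] (size 3, max 25) hi=[28, 33, 40] (size 3, min 28) -> median=26.5
Step 7: insert 13 -> lo=[1, 11, 13, 25] (size 4, max 25) hi=[28, 33, 40] (size 3, min 28) -> median=25
Step 8: insert 16 -> lo=[1, 11, 13, 16] (size 4, max 16) hi=[25, 28, 33, 40] (size 4, min 25) -> median=20.5

Answer: 1 6 11 18 25 26.5 25 20.5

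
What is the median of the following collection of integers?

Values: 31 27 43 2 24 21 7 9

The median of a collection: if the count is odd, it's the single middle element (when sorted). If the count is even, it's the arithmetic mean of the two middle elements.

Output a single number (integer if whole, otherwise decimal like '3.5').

Step 1: insert 31 -> lo=[31] (size 1, max 31) hi=[] (size 0) -> median=31
Step 2: insert 27 -> lo=[27] (size 1, max 27) hi=[31] (size 1, min 31) -> median=29
Step 3: insert 43 -> lo=[27, 31] (size 2, max 31) hi=[43] (size 1, min 43) -> median=31
Step 4: insert 2 -> lo=[2, 27] (size 2, max 27) hi=[31, 43] (size 2, min 31) -> median=29
Step 5: insert 24 -> lo=[2, 24, 27] (size 3, max 27) hi=[31, 43] (size 2, min 31) -> median=27
Step 6: insert 21 -> lo=[2, 21, 24] (size 3, max 24) hi=[27, 31, 43] (size 3, min 27) -> median=25.5
Step 7: insert 7 -> lo=[2, 7, 21, 24] (size 4, max 24) hi=[27, 31, 43] (size 3, min 27) -> median=24
Step 8: insert 9 -> lo=[2, 7, 9, 21] (size 4, max 21) hi=[24, 27, 31, 43] (size 4, min 24) -> median=22.5

Answer: 22.5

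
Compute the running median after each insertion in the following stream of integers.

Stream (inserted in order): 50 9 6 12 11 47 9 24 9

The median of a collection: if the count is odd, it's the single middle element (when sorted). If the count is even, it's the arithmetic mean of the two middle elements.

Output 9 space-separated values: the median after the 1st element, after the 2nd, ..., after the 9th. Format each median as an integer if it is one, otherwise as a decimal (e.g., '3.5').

Answer: 50 29.5 9 10.5 11 11.5 11 11.5 11

Derivation:
Step 1: insert 50 -> lo=[50] (size 1, max 50) hi=[] (size 0) -> median=50
Step 2: insert 9 -> lo=[9] (size 1, max 9) hi=[50] (size 1, min 50) -> median=29.5
Step 3: insert 6 -> lo=[6, 9] (size 2, max 9) hi=[50] (size 1, min 50) -> median=9
Step 4: insert 12 -> lo=[6, 9] (size 2, max 9) hi=[12, 50] (size 2, min 12) -> median=10.5
Step 5: insert 11 -> lo=[6, 9, 11] (size 3, max 11) hi=[12, 50] (size 2, min 12) -> median=11
Step 6: insert 47 -> lo=[6, 9, 11] (size 3, max 11) hi=[12, 47, 50] (size 3, min 12) -> median=11.5
Step 7: insert 9 -> lo=[6, 9, 9, 11] (size 4, max 11) hi=[12, 47, 50] (size 3, min 12) -> median=11
Step 8: insert 24 -> lo=[6, 9, 9, 11] (size 4, max 11) hi=[12, 24, 47, 50] (size 4, min 12) -> median=11.5
Step 9: insert 9 -> lo=[6, 9, 9, 9, 11] (size 5, max 11) hi=[12, 24, 47, 50] (size 4, min 12) -> median=11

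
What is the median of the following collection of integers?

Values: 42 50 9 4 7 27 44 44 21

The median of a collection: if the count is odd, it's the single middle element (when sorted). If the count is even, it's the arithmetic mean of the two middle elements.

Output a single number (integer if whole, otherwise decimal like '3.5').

Step 1: insert 42 -> lo=[42] (size 1, max 42) hi=[] (size 0) -> median=42
Step 2: insert 50 -> lo=[42] (size 1, max 42) hi=[50] (size 1, min 50) -> median=46
Step 3: insert 9 -> lo=[9, 42] (size 2, max 42) hi=[50] (size 1, min 50) -> median=42
Step 4: insert 4 -> lo=[4, 9] (size 2, max 9) hi=[42, 50] (size 2, min 42) -> median=25.5
Step 5: insert 7 -> lo=[4, 7, 9] (size 3, max 9) hi=[42, 50] (size 2, min 42) -> median=9
Step 6: insert 27 -> lo=[4, 7, 9] (size 3, max 9) hi=[27, 42, 50] (size 3, min 27) -> median=18
Step 7: insert 44 -> lo=[4, 7, 9, 27] (size 4, max 27) hi=[42, 44, 50] (size 3, min 42) -> median=27
Step 8: insert 44 -> lo=[4, 7, 9, 27] (size 4, max 27) hi=[42, 44, 44, 50] (size 4, min 42) -> median=34.5
Step 9: insert 21 -> lo=[4, 7, 9, 21, 27] (size 5, max 27) hi=[42, 44, 44, 50] (size 4, min 42) -> median=27

Answer: 27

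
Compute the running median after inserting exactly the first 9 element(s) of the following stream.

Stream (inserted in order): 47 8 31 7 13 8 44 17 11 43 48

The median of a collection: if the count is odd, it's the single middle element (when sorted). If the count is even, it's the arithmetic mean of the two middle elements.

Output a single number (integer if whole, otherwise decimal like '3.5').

Answer: 13

Derivation:
Step 1: insert 47 -> lo=[47] (size 1, max 47) hi=[] (size 0) -> median=47
Step 2: insert 8 -> lo=[8] (size 1, max 8) hi=[47] (size 1, min 47) -> median=27.5
Step 3: insert 31 -> lo=[8, 31] (size 2, max 31) hi=[47] (size 1, min 47) -> median=31
Step 4: insert 7 -> lo=[7, 8] (size 2, max 8) hi=[31, 47] (size 2, min 31) -> median=19.5
Step 5: insert 13 -> lo=[7, 8, 13] (size 3, max 13) hi=[31, 47] (size 2, min 31) -> median=13
Step 6: insert 8 -> lo=[7, 8, 8] (size 3, max 8) hi=[13, 31, 47] (size 3, min 13) -> median=10.5
Step 7: insert 44 -> lo=[7, 8, 8, 13] (size 4, max 13) hi=[31, 44, 47] (size 3, min 31) -> median=13
Step 8: insert 17 -> lo=[7, 8, 8, 13] (size 4, max 13) hi=[17, 31, 44, 47] (size 4, min 17) -> median=15
Step 9: insert 11 -> lo=[7, 8, 8, 11, 13] (size 5, max 13) hi=[17, 31, 44, 47] (size 4, min 17) -> median=13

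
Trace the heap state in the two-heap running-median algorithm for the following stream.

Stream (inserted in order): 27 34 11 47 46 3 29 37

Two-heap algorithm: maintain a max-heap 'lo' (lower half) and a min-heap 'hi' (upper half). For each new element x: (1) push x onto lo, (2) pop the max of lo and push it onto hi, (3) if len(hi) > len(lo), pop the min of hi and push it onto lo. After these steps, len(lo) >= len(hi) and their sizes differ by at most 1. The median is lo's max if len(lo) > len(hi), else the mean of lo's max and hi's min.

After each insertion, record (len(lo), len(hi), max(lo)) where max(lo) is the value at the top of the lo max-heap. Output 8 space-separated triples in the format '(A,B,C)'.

Step 1: insert 27 -> lo=[27] hi=[] -> (len(lo)=1, len(hi)=0, max(lo)=27)
Step 2: insert 34 -> lo=[27] hi=[34] -> (len(lo)=1, len(hi)=1, max(lo)=27)
Step 3: insert 11 -> lo=[11, 27] hi=[34] -> (len(lo)=2, len(hi)=1, max(lo)=27)
Step 4: insert 47 -> lo=[11, 27] hi=[34, 47] -> (len(lo)=2, len(hi)=2, max(lo)=27)
Step 5: insert 46 -> lo=[11, 27, 34] hi=[46, 47] -> (len(lo)=3, len(hi)=2, max(lo)=34)
Step 6: insert 3 -> lo=[3, 11, 27] hi=[34, 46, 47] -> (len(lo)=3, len(hi)=3, max(lo)=27)
Step 7: insert 29 -> lo=[3, 11, 27, 29] hi=[34, 46, 47] -> (len(lo)=4, len(hi)=3, max(lo)=29)
Step 8: insert 37 -> lo=[3, 11, 27, 29] hi=[34, 37, 46, 47] -> (len(lo)=4, len(hi)=4, max(lo)=29)

Answer: (1,0,27) (1,1,27) (2,1,27) (2,2,27) (3,2,34) (3,3,27) (4,3,29) (4,4,29)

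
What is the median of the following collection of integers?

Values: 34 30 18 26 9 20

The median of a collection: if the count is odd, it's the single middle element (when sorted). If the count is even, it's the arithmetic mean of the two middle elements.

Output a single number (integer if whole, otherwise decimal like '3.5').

Step 1: insert 34 -> lo=[34] (size 1, max 34) hi=[] (size 0) -> median=34
Step 2: insert 30 -> lo=[30] (size 1, max 30) hi=[34] (size 1, min 34) -> median=32
Step 3: insert 18 -> lo=[18, 30] (size 2, max 30) hi=[34] (size 1, min 34) -> median=30
Step 4: insert 26 -> lo=[18, 26] (size 2, max 26) hi=[30, 34] (size 2, min 30) -> median=28
Step 5: insert 9 -> lo=[9, 18, 26] (size 3, max 26) hi=[30, 34] (size 2, min 30) -> median=26
Step 6: insert 20 -> lo=[9, 18, 20] (size 3, max 20) hi=[26, 30, 34] (size 3, min 26) -> median=23

Answer: 23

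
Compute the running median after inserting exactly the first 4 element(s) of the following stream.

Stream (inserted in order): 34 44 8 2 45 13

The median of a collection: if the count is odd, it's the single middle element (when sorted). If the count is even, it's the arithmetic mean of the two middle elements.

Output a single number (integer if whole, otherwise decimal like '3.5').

Step 1: insert 34 -> lo=[34] (size 1, max 34) hi=[] (size 0) -> median=34
Step 2: insert 44 -> lo=[34] (size 1, max 34) hi=[44] (size 1, min 44) -> median=39
Step 3: insert 8 -> lo=[8, 34] (size 2, max 34) hi=[44] (size 1, min 44) -> median=34
Step 4: insert 2 -> lo=[2, 8] (size 2, max 8) hi=[34, 44] (size 2, min 34) -> median=21

Answer: 21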